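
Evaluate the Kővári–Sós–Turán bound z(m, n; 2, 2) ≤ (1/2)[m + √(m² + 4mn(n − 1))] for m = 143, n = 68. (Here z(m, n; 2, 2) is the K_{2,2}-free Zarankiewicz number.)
z(143, 68; 2, 2) ≤ (1/2)[143 + √(143² + 4·143·68·67)] = (1/2)[143 + √2626481] = 881.8211

Kővári–Sós–Turán: let r_1, ..., r_143 be the row sums and z = Σ r_i the total number of 1s. Each pair of columns can share at most one row with both entries 1 (else a 2×2 all-ones block appears), so Σ_i C(r_i, 2) ≤ C(68, 2) = 2278. By convexity Σ_i C(r_i, 2) ≥ 143·C(z/143, 2) = z(z − 143)/(2·143), giving z² − 143z − 143·68·67 ≤ 0 and hence z ≤ (1/2)[143 + √(20449 + 4·651508)] = (1/2)[143 + √2626481] ≈ (1/2)(143 + 1620.6422) = 881.8211.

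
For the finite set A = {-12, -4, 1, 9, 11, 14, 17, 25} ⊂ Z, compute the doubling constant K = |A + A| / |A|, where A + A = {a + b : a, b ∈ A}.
K = |A + A| / |A| = 27/8

Enumerate A + A = {a + b : a, b ∈ A}. With |A| = 8, there are |A|^2 = 64 ordered sum pairs; collecting distinct values, A + A = {-24, -16, -11, -8, -3, -1, 2, 5, 7, 10, 12, 13, 15, 18, 20, 21, 22, 23, 25, 26, 28, 31, 34, 36, 39, 42, 50}, so |A + A| = 27. Thus K = 27/8. For comparison, the minimum possible |A + A| over all 8-element sets is 2·8 − 1 = 15 (so min K = 15/8), attained only by arithmetic progressions.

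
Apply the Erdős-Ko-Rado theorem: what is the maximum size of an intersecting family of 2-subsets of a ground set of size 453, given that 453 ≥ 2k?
max |F| = C(452, 1) = 452

The Erdős-Ko-Rado theorem states: for n ≥ 2k, an intersecting family of k-subsets of an n-element set has size at most C(n − 1, k − 1), with equality for 'star' families {A ⊆ [n] : |A| = k, i ∈ A} (fix an element i). For n = 453, k = 2: C(452, 1) = 452.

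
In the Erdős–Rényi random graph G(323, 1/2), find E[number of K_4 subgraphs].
E[# K_4] = C(323, 4) · (1/2)^C(4, 2) = 445145680 / 2^6 = 27821605/4 = 6955401.25

For each 4-subset S of vertices (there are C(323, 4) = 445145680 such S), let X_S = 1 if S induces a K_4 (all C(4, 2) = 6 edges present). Then P(X_S = 1) = (1/2)^6 = 1/64. By linearity of expectation, E[# K_4] = C(323, 4) · (1/2)^6 = 445145680 / 64 = 27821605/4 = 6955401.25.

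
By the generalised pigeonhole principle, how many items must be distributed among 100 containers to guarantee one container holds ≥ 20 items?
n = (20 − 1)·100 + 1 = 1901

By the generalised pigeonhole principle, to guarantee some box contains ≥ r objects we need more than (r − 1) · k objects total. Threshold: n = (r − 1) · k + 1. With r = 20 and k = 100: n = 19 · 100 + 1 = 1900 + 1 = 1901. For n = 1900 = 19 · 100, we can put exactly 19 objects in every box, avoiding 20 in any single one — so 1901 is tight.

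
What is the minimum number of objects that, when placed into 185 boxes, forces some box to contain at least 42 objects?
n = (42 − 1)·185 + 1 = 7586

By the generalised pigeonhole principle, to guarantee some box contains ≥ r objects we need more than (r − 1) · k objects total. Threshold: n = (r − 1) · k + 1. With r = 42 and k = 185: n = 41 · 185 + 1 = 7585 + 1 = 7586. For n = 7585 = 41 · 185, we can put exactly 41 objects in every box, avoiding 42 in any single one — so 7586 is tight.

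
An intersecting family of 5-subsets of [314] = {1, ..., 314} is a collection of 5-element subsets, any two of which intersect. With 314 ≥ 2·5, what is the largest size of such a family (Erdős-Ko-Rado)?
max |F| = C(313, 4) = 392292290

The Erdős-Ko-Rado theorem states: for n ≥ 2k, an intersecting family of k-subsets of an n-element set has size at most C(n − 1, k − 1), with equality for 'star' families {A ⊆ [n] : |A| = k, i ∈ A} (fix an element i). For n = 314, k = 5: C(313, 4) = 392292290.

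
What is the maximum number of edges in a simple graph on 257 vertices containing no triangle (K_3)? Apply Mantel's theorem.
ex(257, K_3) = ⌊257^2/4⌋ = 16512

Mantel (1907): a triangle-free graph on n vertices has at most ⌊n^2/4⌋ edges, with equality for the complete bipartite graph K_{⌊n/2⌋, ⌈n/2⌉}. For n = 257: ⌊257^2/4⌋ = ⌊66049/4⌋ = 16512. The extremal graph is K_{128, 129}, which has 128·129 = 16512 edges.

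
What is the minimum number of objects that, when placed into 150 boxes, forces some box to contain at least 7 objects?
n = (7 − 1)·150 + 1 = 901

By the generalised pigeonhole principle, to guarantee some box contains ≥ r objects we need more than (r − 1) · k objects total. Threshold: n = (r − 1) · k + 1. With r = 7 and k = 150: n = 6 · 150 + 1 = 900 + 1 = 901. For n = 900 = 6 · 150, we can put exactly 6 objects in every box, avoiding 7 in any single one — so 901 is tight.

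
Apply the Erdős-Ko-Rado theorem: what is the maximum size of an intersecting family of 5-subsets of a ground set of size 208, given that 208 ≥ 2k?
max |F| = C(207, 4) = 74303685

The Erdős-Ko-Rado theorem states: for n ≥ 2k, an intersecting family of k-subsets of an n-element set has size at most C(n − 1, k − 1), with equality for 'star' families {A ⊆ [n] : |A| = k, i ∈ A} (fix an element i). For n = 208, k = 5: C(207, 4) = 74303685.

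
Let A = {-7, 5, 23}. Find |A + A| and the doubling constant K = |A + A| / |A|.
K = |A + A| / |A| = 6/3 = 2

Enumerate A + A = {a + b : a, b ∈ A}. With |A| = 3, there are |A|^2 = 9 ordered sum pairs; collecting distinct values, A + A = {-14, -2, 10, 16, 28, 46}, so |A + A| = 6. Thus K = 6/3 = 2. For comparison, the minimum possible |A + A| over all 3-element sets is 2·3 − 1 = 5 (so min K = 5/3), attained only by arithmetic progressions.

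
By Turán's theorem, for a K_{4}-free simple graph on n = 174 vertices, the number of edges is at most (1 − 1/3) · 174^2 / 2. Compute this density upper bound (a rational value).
Turán density bound = (2/3) · 174^2/2 = 10092

Turán's theorem: ex(n, K_{r+1}) is achieved by the complete r-partite Turán graph T(n, r) with parts as balanced as possible, and is at most (1 − 1/r) · n^2/2. For r = 3, n = 174: the density bound is (2/3) · 30276/2 = 10092. Since 3 ∣ 174, the Turán graph T(174, 3) has parts of equal size 58, and its edge count e(T(174, 3)) = 10092 attains the density bound exactly.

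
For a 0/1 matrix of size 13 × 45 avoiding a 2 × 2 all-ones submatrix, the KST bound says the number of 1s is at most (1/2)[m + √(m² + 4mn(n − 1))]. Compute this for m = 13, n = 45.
z(13, 45; 2, 2) ≤ (1/2)[13 + √(13² + 4·13·45·44)] = (1/2)[13 + √103129] = 167.0685

Kővári–Sós–Turán: let r_1, ..., r_13 be the row sums and z = Σ r_i the total number of 1s. Each pair of columns can share at most one row with both entries 1 (else a 2×2 all-ones block appears), so Σ_i C(r_i, 2) ≤ C(45, 2) = 990. By convexity Σ_i C(r_i, 2) ≥ 13·C(z/13, 2) = z(z − 13)/(2·13), giving z² − 13z − 13·45·44 ≤ 0 and hence z ≤ (1/2)[13 + √(169 + 4·25740)] = (1/2)[13 + √103129] ≈ (1/2)(13 + 321.137) = 167.0685.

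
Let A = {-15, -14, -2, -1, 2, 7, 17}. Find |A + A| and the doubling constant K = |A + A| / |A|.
K = |A + A| / |A| = 27/7

Enumerate A + A = {a + b : a, b ∈ A}. With |A| = 7, there are |A|^2 = 49 ordered sum pairs; collecting distinct values, A + A = {-30, -29, -28, -17, -16, -15, -13, -12, -8, -7, -4, -3, -2, 0, 1, 2, 3, 4, 5, 6, 9, 14, 15, 16, 19, 24, 34}, so |A + A| = 27. Thus K = 27/7. For comparison, the minimum possible |A + A| over all 7-element sets is 2·7 − 1 = 13 (so min K = 13/7), attained only by arithmetic progressions.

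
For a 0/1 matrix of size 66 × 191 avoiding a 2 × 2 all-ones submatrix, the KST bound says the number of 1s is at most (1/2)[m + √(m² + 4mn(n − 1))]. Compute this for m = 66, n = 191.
z(66, 191; 2, 2) ≤ (1/2)[66 + √(66² + 4·66·191·190)] = (1/2)[66 + √9584916] = 1580.9758

Kővári–Sós–Turán: let r_1, ..., r_66 be the row sums and z = Σ r_i the total number of 1s. Each pair of columns can share at most one row with both entries 1 (else a 2×2 all-ones block appears), so Σ_i C(r_i, 2) ≤ C(191, 2) = 18145. By convexity Σ_i C(r_i, 2) ≥ 66·C(z/66, 2) = z(z − 66)/(2·66), giving z² − 66z − 66·191·190 ≤ 0 and hence z ≤ (1/2)[66 + √(4356 + 4·2395140)] = (1/2)[66 + √9584916] ≈ (1/2)(66 + 3095.9516) = 1580.9758.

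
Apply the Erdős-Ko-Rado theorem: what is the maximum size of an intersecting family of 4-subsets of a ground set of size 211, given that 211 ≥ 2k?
max |F| = C(210, 3) = 1521520

Erdős-Ko-Rado (1961): when n ≥ 2k, max |F| = C(n−1, k−1). The bound is attained by the star {A : i ∈ A} for any fixed i ∈ [n]. Here C(211−1, 4−1) = C(210, 3) = 1521520.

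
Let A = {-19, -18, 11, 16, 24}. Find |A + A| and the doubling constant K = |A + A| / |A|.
K = |A + A| / |A| = 15/5 = 3

Enumerate A + A = {a + b : a, b ∈ A}. With |A| = 5, there are |A|^2 = 25 ordered sum pairs; collecting distinct values, A + A = {-38, -37, -36, -8, -7, -3, -2, 5, 6, 22, 27, 32, 35, 40, 48}, so |A + A| = 15. Thus K = 15/5 = 3. For comparison, the minimum possible |A + A| over all 5-element sets is 2·5 − 1 = 9 (so min K = 9/5), attained only by arithmetic progressions.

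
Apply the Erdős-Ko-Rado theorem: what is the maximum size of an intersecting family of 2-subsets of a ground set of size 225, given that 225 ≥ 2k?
max |F| = C(224, 1) = 224

Erdős-Ko-Rado (1961): when n ≥ 2k, max |F| = C(n−1, k−1). The bound is attained by the star {A : i ∈ A} for any fixed i ∈ [n]. Here C(225−1, 2−1) = C(224, 1) = 224.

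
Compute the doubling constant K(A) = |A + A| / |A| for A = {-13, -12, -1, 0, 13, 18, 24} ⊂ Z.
K = |A + A| / |A| = 25/7

Enumerate A + A = {a + b : a, b ∈ A}. With |A| = 7, there are |A|^2 = 49 ordered sum pairs; collecting distinct values, A + A = {-26, -25, -24, -14, -13, -12, -2, -1, 0, 1, 5, 6, 11, 12, 13, 17, 18, 23, 24, 26, 31, 36, 37, 42, 48}, so |A + A| = 25. Thus K = 25/7. For comparison, the minimum possible |A + A| over all 7-element sets is 2·7 − 1 = 13 (so min K = 13/7), attained only by arithmetic progressions.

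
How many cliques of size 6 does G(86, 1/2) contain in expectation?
E[# K_6] = C(86, 6) · (1/2)^C(6, 2) = 470155077 / 2^15 ≈ 14347.994293

For each 6-subset S of vertices (there are C(86, 6) = 470155077 such S), let X_S = 1 if S induces a K_6 (all C(6, 2) = 15 edges present). Then P(X_S = 1) = (1/2)^15 = 1/32768. By linearity of expectation, E[# K_6] = C(86, 6) · (1/2)^15 = 470155077 / 32768 ≈ 14347.994293.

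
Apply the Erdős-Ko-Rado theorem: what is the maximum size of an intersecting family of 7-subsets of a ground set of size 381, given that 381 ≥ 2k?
max |F| = C(380, 6) = 4019227348500

Erdős-Ko-Rado (1961): when n ≥ 2k, max |F| = C(n−1, k−1). The bound is attained by the star {A : i ∈ A} for any fixed i ∈ [n]. Here C(381−1, 7−1) = C(380, 6) = 4019227348500.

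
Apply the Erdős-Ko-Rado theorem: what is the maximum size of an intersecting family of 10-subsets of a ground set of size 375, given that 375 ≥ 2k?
max |F| = C(374, 9) = 358061238219206324

Erdős-Ko-Rado (1961): when n ≥ 2k, max |F| = C(n−1, k−1). The bound is attained by the star {A : i ∈ A} for any fixed i ∈ [n]. Here C(375−1, 10−1) = C(374, 9) = 358061238219206324.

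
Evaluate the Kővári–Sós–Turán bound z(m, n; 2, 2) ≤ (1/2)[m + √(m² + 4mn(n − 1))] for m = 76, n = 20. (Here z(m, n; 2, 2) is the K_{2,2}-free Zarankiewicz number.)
z(76, 20; 2, 2) ≤ (1/2)[76 + √(76² + 4·76·20·19)] = (1/2)[76 + √121296] = 212.1379

Kővári–Sós–Turán: let r_1, ..., r_76 be the row sums and z = Σ r_i the total number of 1s. Each pair of columns can share at most one row with both entries 1 (else a 2×2 all-ones block appears), so Σ_i C(r_i, 2) ≤ C(20, 2) = 190. By convexity Σ_i C(r_i, 2) ≥ 76·C(z/76, 2) = z(z − 76)/(2·76), giving z² − 76z − 76·20·19 ≤ 0 and hence z ≤ (1/2)[76 + √(5776 + 4·28880)] = (1/2)[76 + √121296] ≈ (1/2)(76 + 348.2758) = 212.1379.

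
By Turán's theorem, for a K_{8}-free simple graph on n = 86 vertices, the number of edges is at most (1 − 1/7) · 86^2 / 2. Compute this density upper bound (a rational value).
Turán density bound = (6/7) · 86^2/2 = 22188/7 ≈ 3169.7143

Turán's theorem: ex(n, K_{r+1}) is achieved by the complete r-partite Turán graph T(n, r) with parts as balanced as possible, and is at most (1 − 1/r) · n^2/2. For r = 7, n = 86: the density bound is (6/7) · 7396/2 = 22188/7 ≈ 3169.7143. The integer-valued extremum is e(T(86, 7)) = 3169, which is strictly less than the density bound 22188/7 since 7 ∤ 86 (the parts of T(86, 7) cannot all be equal).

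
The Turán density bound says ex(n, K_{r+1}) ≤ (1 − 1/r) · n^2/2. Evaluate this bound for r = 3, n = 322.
Turán density bound = (2/3) · 322^2/2 = 103684/3 ≈ 34561.3333

Turán's theorem: ex(n, K_{r+1}) is achieved by the complete r-partite Turán graph T(n, r) with parts as balanced as possible, and is at most (1 − 1/r) · n^2/2. For r = 3, n = 322: the density bound is (2/3) · 103684/2 = 103684/3 ≈ 34561.3333. The integer-valued extremum is e(T(322, 3)) = 34561, which is strictly less than the density bound 103684/3 since 3 ∤ 322 (the parts of T(322, 3) cannot all be equal).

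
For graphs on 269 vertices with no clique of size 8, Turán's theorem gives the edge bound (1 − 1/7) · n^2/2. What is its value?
Turán density bound = (6/7) · 269^2/2 = 217083/7 ≈ 31011.8571

Turán's theorem: ex(n, K_{r+1}) is achieved by the complete r-partite Turán graph T(n, r) with parts as balanced as possible, and is at most (1 − 1/r) · n^2/2. For r = 7, n = 269: the density bound is (6/7) · 72361/2 = 217083/7 ≈ 31011.8571. The integer-valued extremum is e(T(269, 7)) = 31011, which is strictly less than the density bound 217083/7 since 7 ∤ 269 (the parts of T(269, 7) cannot all be equal).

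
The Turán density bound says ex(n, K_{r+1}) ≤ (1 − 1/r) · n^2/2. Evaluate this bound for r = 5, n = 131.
Turán density bound = (4/5) · 131^2/2 = 34322/5 ≈ 6864.4

Turán's theorem: ex(n, K_{r+1}) is achieved by the complete r-partite Turán graph T(n, r) with parts as balanced as possible, and is at most (1 − 1/r) · n^2/2. For r = 5, n = 131: the density bound is (4/5) · 17161/2 = 34322/5 ≈ 6864.4. The integer-valued extremum is e(T(131, 5)) = 6864, which is strictly less than the density bound 34322/5 since 5 ∤ 131 (the parts of T(131, 5) cannot all be equal).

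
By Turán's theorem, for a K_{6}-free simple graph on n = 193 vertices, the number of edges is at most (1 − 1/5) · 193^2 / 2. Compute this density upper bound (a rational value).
Turán density bound = (4/5) · 193^2/2 = 74498/5 ≈ 14899.6

Turán's theorem: ex(n, K_{r+1}) is achieved by the complete r-partite Turán graph T(n, r) with parts as balanced as possible, and is at most (1 − 1/r) · n^2/2. For r = 5, n = 193: the density bound is (4/5) · 37249/2 = 74498/5 ≈ 14899.6. The integer-valued extremum is e(T(193, 5)) = 14899, which is strictly less than the density bound 74498/5 since 5 ∤ 193 (the parts of T(193, 5) cannot all be equal).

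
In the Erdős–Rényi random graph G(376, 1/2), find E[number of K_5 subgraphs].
E[# K_5] = C(376, 5) · (1/2)^C(5, 2) = 60976324200 / 2^10 = 7622040525/128 = 59547191.6015625

For each 5-subset S of vertices (there are C(376, 5) = 60976324200 such S), let X_S = 1 if S induces a K_5 (all C(5, 2) = 10 edges present). Then P(X_S = 1) = (1/2)^10 = 1/1024. By linearity of expectation, E[# K_5] = C(376, 5) · (1/2)^10 = 60976324200 / 1024 = 7622040525/128 = 59547191.6015625.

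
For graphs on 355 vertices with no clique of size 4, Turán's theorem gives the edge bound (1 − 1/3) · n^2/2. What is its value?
Turán density bound = (2/3) · 355^2/2 = 126025/3 ≈ 42008.3333

Turán's theorem: ex(n, K_{r+1}) is achieved by the complete r-partite Turán graph T(n, r) with parts as balanced as possible, and is at most (1 − 1/r) · n^2/2. For r = 3, n = 355: the density bound is (2/3) · 126025/2 = 126025/3 ≈ 42008.3333. The integer-valued extremum is e(T(355, 3)) = 42008, which is strictly less than the density bound 126025/3 since 3 ∤ 355 (the parts of T(355, 3) cannot all be equal).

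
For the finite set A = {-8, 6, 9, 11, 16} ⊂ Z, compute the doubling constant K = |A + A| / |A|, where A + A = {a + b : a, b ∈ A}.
K = |A + A| / |A| = 14/5

Enumerate A + A = {a + b : a, b ∈ A}. With |A| = 5, there are |A|^2 = 25 ordered sum pairs; collecting distinct values, A + A = {-16, -2, 1, 3, 8, 12, 15, 17, 18, 20, 22, 25, 27, 32}, so |A + A| = 14. Thus K = 14/5. For comparison, the minimum possible |A + A| over all 5-element sets is 2·5 − 1 = 9 (so min K = 9/5), attained only by arithmetic progressions.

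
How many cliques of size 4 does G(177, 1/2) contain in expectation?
E[# K_4] = C(177, 4) · (1/2)^C(4, 2) = 39524100 / 2^6 = 9881025/16 = 617564.0625

For each 4-subset S of vertices (there are C(177, 4) = 39524100 such S), let X_S = 1 if S induces a K_4 (all C(4, 2) = 6 edges present). Then P(X_S = 1) = (1/2)^6 = 1/64. By linearity of expectation, E[# K_4] = C(177, 4) · (1/2)^6 = 39524100 / 64 = 9881025/16 = 617564.0625.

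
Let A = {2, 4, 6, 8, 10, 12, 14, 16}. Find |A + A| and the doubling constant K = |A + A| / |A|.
K = |A + A| / |A| = 15/8

Enumerate A + A = {a + b : a, b ∈ A}. With |A| = 8, there are |A|^2 = 64 ordered sum pairs; collecting distinct values, A + A = {4, 6, 8, 10, 12, 14, 16, 18, 20, 22, 24, 26, 28, 30, 32}, so |A + A| = 15. Thus K = 15/8. Here |A + A| = 2|A| − 1 = 15, the minimum possible — so K = 15/8 is minimal, which holds iff A is an arithmetic progression.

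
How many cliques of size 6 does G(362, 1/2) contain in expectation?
E[# K_6] = C(362, 6) · (1/2)^C(6, 2) = 2997998892714 / 2^15 = 1498999446357/16384 ≈ 91491665.427063

For each 6-subset S of vertices (there are C(362, 6) = 2997998892714 such S), let X_S = 1 if S induces a K_6 (all C(6, 2) = 15 edges present). Then P(X_S = 1) = (1/2)^15 = 1/32768. By linearity of expectation, E[# K_6] = C(362, 6) · (1/2)^15 = 2997998892714 / 32768 = 1498999446357/16384 ≈ 91491665.427063.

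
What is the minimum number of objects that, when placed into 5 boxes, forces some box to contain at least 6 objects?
n = (6 − 1)·5 + 1 = 26

By the generalised pigeonhole principle, to guarantee some box contains ≥ r objects we need more than (r − 1) · k objects total. Threshold: n = (r − 1) · k + 1. With r = 6 and k = 5: n = 5 · 5 + 1 = 25 + 1 = 26. For n = 25 = 5 · 5, we can put exactly 5 objects in every box, avoiding 6 in any single one — so 26 is tight.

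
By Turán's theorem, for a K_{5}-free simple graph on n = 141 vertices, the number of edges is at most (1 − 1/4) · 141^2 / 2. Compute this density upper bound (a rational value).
Turán density bound = (3/4) · 141^2/2 = 59643/8 ≈ 7455.375

Turán's theorem: ex(n, K_{r+1}) is achieved by the complete r-partite Turán graph T(n, r) with parts as balanced as possible, and is at most (1 − 1/r) · n^2/2. For r = 4, n = 141: the density bound is (3/4) · 19881/2 = 59643/8 ≈ 7455.375. The integer-valued extremum is e(T(141, 4)) = 7455, which is strictly less than the density bound 59643/8 since 4 ∤ 141 (the parts of T(141, 4) cannot all be equal).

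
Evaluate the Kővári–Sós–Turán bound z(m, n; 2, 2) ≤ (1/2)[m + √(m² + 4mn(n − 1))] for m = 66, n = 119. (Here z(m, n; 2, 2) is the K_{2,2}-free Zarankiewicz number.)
z(66, 119; 2, 2) ≤ (1/2)[66 + √(66² + 4·66·119·118)] = (1/2)[66 + √3711444] = 996.2554

Kővári–Sós–Turán: let r_1, ..., r_66 be the row sums and z = Σ r_i the total number of 1s. Each pair of columns can share at most one row with both entries 1 (else a 2×2 all-ones block appears), so Σ_i C(r_i, 2) ≤ C(119, 2) = 7021. By convexity Σ_i C(r_i, 2) ≥ 66·C(z/66, 2) = z(z − 66)/(2·66), giving z² − 66z − 66·119·118 ≤ 0 and hence z ≤ (1/2)[66 + √(4356 + 4·926772)] = (1/2)[66 + √3711444] ≈ (1/2)(66 + 1926.5108) = 996.2554.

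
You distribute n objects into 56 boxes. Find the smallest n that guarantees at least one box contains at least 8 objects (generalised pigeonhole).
n = (8 − 1)·56 + 1 = 393

By the generalised pigeonhole principle, to guarantee some box contains ≥ r objects we need more than (r − 1) · k objects total. Threshold: n = (r − 1) · k + 1. With r = 8 and k = 56: n = 7 · 56 + 1 = 392 + 1 = 393. For n = 392 = 7 · 56, we can put exactly 7 objects in every box, avoiding 8 in any single one — so 393 is tight.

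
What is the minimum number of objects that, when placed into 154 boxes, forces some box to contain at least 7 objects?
n = (7 − 1)·154 + 1 = 925

By the generalised pigeonhole principle, to guarantee some box contains ≥ r objects we need more than (r − 1) · k objects total. Threshold: n = (r − 1) · k + 1. With r = 7 and k = 154: n = 6 · 154 + 1 = 924 + 1 = 925. For n = 924 = 6 · 154, we can put exactly 6 objects in every box, avoiding 7 in any single one — so 925 is tight.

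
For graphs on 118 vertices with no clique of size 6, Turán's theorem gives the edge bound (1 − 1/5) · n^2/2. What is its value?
Turán density bound = (4/5) · 118^2/2 = 27848/5 ≈ 5569.6

Turán's theorem: ex(n, K_{r+1}) is achieved by the complete r-partite Turán graph T(n, r) with parts as balanced as possible, and is at most (1 − 1/r) · n^2/2. For r = 5, n = 118: the density bound is (4/5) · 13924/2 = 27848/5 ≈ 5569.6. The integer-valued extremum is e(T(118, 5)) = 5569, which is strictly less than the density bound 27848/5 since 5 ∤ 118 (the parts of T(118, 5) cannot all be equal).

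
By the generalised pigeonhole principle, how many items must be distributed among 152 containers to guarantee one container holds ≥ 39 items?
n = (39 − 1)·152 + 1 = 5777

By the generalised pigeonhole principle, to guarantee some box contains ≥ r objects we need more than (r − 1) · k objects total. Threshold: n = (r − 1) · k + 1. With r = 39 and k = 152: n = 38 · 152 + 1 = 5776 + 1 = 5777. For n = 5776 = 38 · 152, we can put exactly 38 objects in every box, avoiding 39 in any single one — so 5777 is tight.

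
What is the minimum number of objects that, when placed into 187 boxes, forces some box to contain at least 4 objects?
n = (4 − 1)·187 + 1 = 562

By the generalised pigeonhole principle, to guarantee some box contains ≥ r objects we need more than (r − 1) · k objects total. Threshold: n = (r − 1) · k + 1. With r = 4 and k = 187: n = 3 · 187 + 1 = 561 + 1 = 562. For n = 561 = 3 · 187, we can put exactly 3 objects in every box, avoiding 4 in any single one — so 562 is tight.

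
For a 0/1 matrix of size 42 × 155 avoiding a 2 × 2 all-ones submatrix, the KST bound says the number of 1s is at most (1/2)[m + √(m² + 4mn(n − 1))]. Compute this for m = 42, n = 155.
z(42, 155; 2, 2) ≤ (1/2)[42 + √(42² + 4·42·155·154)] = (1/2)[42 + √4011924] = 1022.4894

Kővári–Sós–Turán: let r_1, ..., r_42 be the row sums and z = Σ r_i the total number of 1s. Each pair of columns can share at most one row with both entries 1 (else a 2×2 all-ones block appears), so Σ_i C(r_i, 2) ≤ C(155, 2) = 11935. By convexity Σ_i C(r_i, 2) ≥ 42·C(z/42, 2) = z(z − 42)/(2·42), giving z² − 42z − 42·155·154 ≤ 0 and hence z ≤ (1/2)[42 + √(1764 + 4·1002540)] = (1/2)[42 + √4011924] ≈ (1/2)(42 + 2002.9788) = 1022.4894.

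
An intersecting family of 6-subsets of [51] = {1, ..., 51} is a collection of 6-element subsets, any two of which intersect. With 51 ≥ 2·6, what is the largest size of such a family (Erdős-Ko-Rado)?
max |F| = C(50, 5) = 2118760

Erdős-Ko-Rado (1961): when n ≥ 2k, max |F| = C(n−1, k−1). The bound is attained by the star {A : i ∈ A} for any fixed i ∈ [n]. Here C(51−1, 6−1) = C(50, 5) = 2118760.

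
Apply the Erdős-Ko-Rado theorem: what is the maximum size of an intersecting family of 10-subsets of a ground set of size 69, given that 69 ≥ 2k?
max |F| = C(68, 9) = 49280065120

The Erdős-Ko-Rado theorem states: for n ≥ 2k, an intersecting family of k-subsets of an n-element set has size at most C(n − 1, k − 1), with equality for 'star' families {A ⊆ [n] : |A| = k, i ∈ A} (fix an element i). For n = 69, k = 10: C(68, 9) = 49280065120.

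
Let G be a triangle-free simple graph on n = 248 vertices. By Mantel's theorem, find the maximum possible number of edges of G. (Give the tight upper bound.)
ex(248, K_3) = ⌊248^2/4⌋ = 15376

Mantel (1907): a triangle-free graph on n vertices has at most ⌊n^2/4⌋ edges, with equality for the complete bipartite graph K_{⌊n/2⌋, ⌈n/2⌉}. For n = 248: ⌊248^2/4⌋ = ⌊61504/4⌋ = 15376. The extremal graph is K_{124, 124}, which has 124·124 = 15376 edges.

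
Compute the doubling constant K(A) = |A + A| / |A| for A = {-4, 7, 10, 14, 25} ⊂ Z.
K = |A + A| / |A| = 14/5

Enumerate A + A = {a + b : a, b ∈ A}. With |A| = 5, there are |A|^2 = 25 ordered sum pairs; collecting distinct values, A + A = {-8, 3, 6, 10, 14, 17, 20, 21, 24, 28, 32, 35, 39, 50}, so |A + A| = 14. Thus K = 14/5. For comparison, the minimum possible |A + A| over all 5-element sets is 2·5 − 1 = 9 (so min K = 9/5), attained only by arithmetic progressions.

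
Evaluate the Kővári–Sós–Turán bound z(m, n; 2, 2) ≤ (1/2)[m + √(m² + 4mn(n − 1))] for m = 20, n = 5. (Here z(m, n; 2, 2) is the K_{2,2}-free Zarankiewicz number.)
z(20, 5; 2, 2) ≤ (1/2)[20 + √(20² + 4·20·5·4)] = (1/2)[20 + √2000] = 32.3607

Kővári–Sós–Turán: let r_1, ..., r_20 be the row sums and z = Σ r_i the total number of 1s. Each pair of columns can share at most one row with both entries 1 (else a 2×2 all-ones block appears), so Σ_i C(r_i, 2) ≤ C(5, 2) = 10. By convexity Σ_i C(r_i, 2) ≥ 20·C(z/20, 2) = z(z − 20)/(2·20), giving z² − 20z − 20·5·4 ≤ 0 and hence z ≤ (1/2)[20 + √(400 + 4·400)] = (1/2)[20 + √2000] ≈ (1/2)(20 + 44.7214) = 32.3607.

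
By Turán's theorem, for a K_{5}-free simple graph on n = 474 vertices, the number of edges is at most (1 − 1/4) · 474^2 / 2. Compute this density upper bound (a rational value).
Turán density bound = (3/4) · 474^2/2 = 168507/2 ≈ 84253.5

Turán's theorem: ex(n, K_{r+1}) is achieved by the complete r-partite Turán graph T(n, r) with parts as balanced as possible, and is at most (1 − 1/r) · n^2/2. For r = 4, n = 474: the density bound is (3/4) · 224676/2 = 168507/2 ≈ 84253.5. The integer-valued extremum is e(T(474, 4)) = 84253, which is strictly less than the density bound 168507/2 since 4 ∤ 474 (the parts of T(474, 4) cannot all be equal).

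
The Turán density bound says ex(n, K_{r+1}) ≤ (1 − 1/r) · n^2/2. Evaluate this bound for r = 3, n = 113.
Turán density bound = (2/3) · 113^2/2 = 12769/3 ≈ 4256.3333

Turán's theorem: ex(n, K_{r+1}) is achieved by the complete r-partite Turán graph T(n, r) with parts as balanced as possible, and is at most (1 − 1/r) · n^2/2. For r = 3, n = 113: the density bound is (2/3) · 12769/2 = 12769/3 ≈ 4256.3333. The integer-valued extremum is e(T(113, 3)) = 4256, which is strictly less than the density bound 12769/3 since 3 ∤ 113 (the parts of T(113, 3) cannot all be equal).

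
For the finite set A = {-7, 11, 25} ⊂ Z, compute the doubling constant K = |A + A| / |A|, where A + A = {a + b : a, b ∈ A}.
K = |A + A| / |A| = 6/3 = 2

Enumerate A + A = {a + b : a, b ∈ A}. With |A| = 3, there are |A|^2 = 9 ordered sum pairs; collecting distinct values, A + A = {-14, 4, 18, 22, 36, 50}, so |A + A| = 6. Thus K = 6/3 = 2. For comparison, the minimum possible |A + A| over all 3-element sets is 2·3 − 1 = 5 (so min K = 5/3), attained only by arithmetic progressions.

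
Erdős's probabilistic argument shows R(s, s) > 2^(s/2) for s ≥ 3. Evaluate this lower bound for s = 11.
2^(11/2) = 45.2548; so R(11, 11) > 45.2548

Colour each edge of K_n uniformly at random with red/blue. The expected number of monochromatic K_11 is C(n, 11) · 2 · 2^(−C(11,2)). If C(n, 11) · 2^(1 − C(11,2)) < 1, then with positive probability no monochromatic K_11 exists, so R(11, 11) > n. The standard estimate C(n, 11) ≤ n^11/11! shows this inequality holds whenever n ≤ 2^(11/2) (since 11! · 2^(C(11,2) − 1) > 2^(11^2/2) ≥ n^11). Hence R(11, 11) > 2^(11/2) = 45.2548.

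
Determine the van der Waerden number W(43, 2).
W(43, 2) = 43 + 1 = 44

A 2-term AP is any pair of integers, so a monochromatic 2-AP exists iff some colour is used at least twice. With 43 colours, the colouring i ↦ i on {1, ..., 43} uses each colour once, avoiding any monochromatic pair, so W(43, 2) > 43. For {1, ..., 44}, pigeonhole forces two integers of the same colour, which form a monochromatic 2-AP. Hence W(43, 2) = 44.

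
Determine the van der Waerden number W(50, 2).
W(50, 2) = 50 + 1 = 51

A 2-term AP is any pair of integers, so a monochromatic 2-AP exists iff some colour is used at least twice. With 50 colours, the colouring i ↦ i on {1, ..., 50} uses each colour once, avoiding any monochromatic pair, so W(50, 2) > 50. For {1, ..., 51}, pigeonhole forces two integers of the same colour, which form a monochromatic 2-AP. Hence W(50, 2) = 51.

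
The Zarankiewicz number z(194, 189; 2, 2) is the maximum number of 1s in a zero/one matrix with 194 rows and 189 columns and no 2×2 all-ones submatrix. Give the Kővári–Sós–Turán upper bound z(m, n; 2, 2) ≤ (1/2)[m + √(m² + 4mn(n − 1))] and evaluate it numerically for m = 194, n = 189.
z(194, 189; 2, 2) ≤ (1/2)[194 + √(194² + 4·194·189·188)] = (1/2)[194 + √27610468] = 2724.2832

Kővári–Sós–Turán: let r_1, ..., r_194 be the row sums and z = Σ r_i the total number of 1s. Each pair of columns can share at most one row with both entries 1 (else a 2×2 all-ones block appears), so Σ_i C(r_i, 2) ≤ C(189, 2) = 17766. By convexity Σ_i C(r_i, 2) ≥ 194·C(z/194, 2) = z(z − 194)/(2·194), giving z² − 194z − 194·189·188 ≤ 0 and hence z ≤ (1/2)[194 + √(37636 + 4·6893208)] = (1/2)[194 + √27610468] ≈ (1/2)(194 + 5254.5664) = 2724.2832.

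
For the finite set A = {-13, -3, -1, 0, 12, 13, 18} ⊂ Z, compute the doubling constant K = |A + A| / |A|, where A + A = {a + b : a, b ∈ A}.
K = |A + A| / |A| = 25/7

Enumerate A + A = {a + b : a, b ∈ A}. With |A| = 7, there are |A|^2 = 49 ordered sum pairs; collecting distinct values, A + A = {-26, -16, -14, -13, -6, -4, -3, -2, -1, 0, 5, 9, 10, 11, 12, 13, 15, 17, 18, 24, 25, 26, 30, 31, 36}, so |A + A| = 25. Thus K = 25/7. For comparison, the minimum possible |A + A| over all 7-element sets is 2·7 − 1 = 13 (so min K = 13/7), attained only by arithmetic progressions.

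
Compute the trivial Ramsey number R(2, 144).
R(2, 144) = 144

R(2, k) = k for all k ≥ 2: in a 2-colouring of K_k, either some edge is red (a red K_2) or all edges are blue (a blue K_k). And K_{143} coloured all-blue has no blue K_144, so R(2, 144) > 143. Hence R(2, 144) = 144.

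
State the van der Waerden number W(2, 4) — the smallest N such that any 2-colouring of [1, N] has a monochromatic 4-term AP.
W(2, 4) = 35

This is a classical value, W(2, 4) = 35, established by combining an explicit 2-colouring of {1, ..., 34} with no monochromatic 4-AP (giving the lower bound W(2, 4) > 34) and a finite case analysis / exhaustive computer search showing every 2-colouring of {1, ..., 35} has such an AP.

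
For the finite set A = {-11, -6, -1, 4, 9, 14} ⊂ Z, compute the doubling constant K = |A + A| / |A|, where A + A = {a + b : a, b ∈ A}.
K = |A + A| / |A| = 11/6

Enumerate A + A = {a + b : a, b ∈ A}. With |A| = 6, there are |A|^2 = 36 ordered sum pairs; collecting distinct values, A + A = {-22, -17, -12, -7, -2, 3, 8, 13, 18, 23, 28}, so |A + A| = 11. Thus K = 11/6. Here |A + A| = 2|A| − 1 = 11, the minimum possible — so K = 11/6 is minimal, which holds iff A is an arithmetic progression.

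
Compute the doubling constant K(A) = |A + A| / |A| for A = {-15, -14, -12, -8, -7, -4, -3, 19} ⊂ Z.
K = |A + A| / |A| = 30/8 = 15/4

Enumerate A + A = {a + b : a, b ∈ A}. With |A| = 8, there are |A|^2 = 64 ordered sum pairs; collecting distinct values, A + A = {-30, -29, -28, -27, -26, -24, -23, -22, -21, -20, -19, -18, -17, -16, -15, -14, -12, -11, -10, -8, -7, -6, 4, 5, 7, 11, 12, 15, 16, 38}, so |A + A| = 30. Thus K = 30/8 = 15/4. For comparison, the minimum possible |A + A| over all 8-element sets is 2·8 − 1 = 15 (so min K = 15/8), attained only by arithmetic progressions.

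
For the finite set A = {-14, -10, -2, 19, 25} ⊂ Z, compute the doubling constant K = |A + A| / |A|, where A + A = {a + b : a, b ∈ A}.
K = |A + A| / |A| = 15/5 = 3

Enumerate A + A = {a + b : a, b ∈ A}. With |A| = 5, there are |A|^2 = 25 ordered sum pairs; collecting distinct values, A + A = {-28, -24, -20, -16, -12, -4, 5, 9, 11, 15, 17, 23, 38, 44, 50}, so |A + A| = 15. Thus K = 15/5 = 3. For comparison, the minimum possible |A + A| over all 5-element sets is 2·5 − 1 = 9 (so min K = 9/5), attained only by arithmetic progressions.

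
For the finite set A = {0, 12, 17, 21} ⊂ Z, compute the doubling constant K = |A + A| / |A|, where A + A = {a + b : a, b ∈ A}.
K = |A + A| / |A| = 10/4 = 5/2

Enumerate A + A = {a + b : a, b ∈ A}. With |A| = 4, there are |A|^2 = 16 ordered sum pairs; collecting distinct values, A + A = {0, 12, 17, 21, 24, 29, 33, 34, 38, 42}, so |A + A| = 10. Thus K = 10/4 = 5/2. For comparison, the minimum possible |A + A| over all 4-element sets is 2·4 − 1 = 7 (so min K = 7/4), attained only by arithmetic progressions.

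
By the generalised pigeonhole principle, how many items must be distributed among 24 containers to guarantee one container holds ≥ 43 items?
n = (43 − 1)·24 + 1 = 1009

By the generalised pigeonhole principle, to guarantee some box contains ≥ r objects we need more than (r − 1) · k objects total. Threshold: n = (r − 1) · k + 1. With r = 43 and k = 24: n = 42 · 24 + 1 = 1008 + 1 = 1009. For n = 1008 = 42 · 24, we can put exactly 42 objects in every box, avoiding 43 in any single one — so 1009 is tight.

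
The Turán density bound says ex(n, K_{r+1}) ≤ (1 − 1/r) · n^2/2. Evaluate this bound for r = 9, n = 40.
Turán density bound = (8/9) · 40^2/2 = 6400/9 ≈ 711.1111

Turán's theorem: ex(n, K_{r+1}) is achieved by the complete r-partite Turán graph T(n, r) with parts as balanced as possible, and is at most (1 − 1/r) · n^2/2. For r = 9, n = 40: the density bound is (8/9) · 1600/2 = 6400/9 ≈ 711.1111. The integer-valued extremum is e(T(40, 9)) = 710, which is strictly less than the density bound 6400/9 since 9 ∤ 40 (the parts of T(40, 9) cannot all be equal).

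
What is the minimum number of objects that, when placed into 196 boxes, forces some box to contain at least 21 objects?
n = (21 − 1)·196 + 1 = 3921

By the generalised pigeonhole principle, to guarantee some box contains ≥ r objects we need more than (r − 1) · k objects total. Threshold: n = (r − 1) · k + 1. With r = 21 and k = 196: n = 20 · 196 + 1 = 3920 + 1 = 3921. For n = 3920 = 20 · 196, we can put exactly 20 objects in every box, avoiding 21 in any single one — so 3921 is tight.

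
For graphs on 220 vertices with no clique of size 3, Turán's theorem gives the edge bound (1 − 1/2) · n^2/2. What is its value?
Turán density bound = (1/2) · 220^2/2 = 12100

Turán's theorem: ex(n, K_{r+1}) is achieved by the complete r-partite Turán graph T(n, r) with parts as balanced as possible, and is at most (1 − 1/r) · n^2/2. For r = 2, n = 220: the density bound is (1/2) · 48400/2 = 12100. Since 2 ∣ 220, the Turán graph T(220, 2) has parts of equal size 110, and its edge count e(T(220, 2)) = 12100 attains the density bound exactly.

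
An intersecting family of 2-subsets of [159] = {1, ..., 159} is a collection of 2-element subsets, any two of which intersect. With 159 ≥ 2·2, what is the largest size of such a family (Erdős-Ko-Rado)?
max |F| = C(158, 1) = 158

Erdős-Ko-Rado (1961): when n ≥ 2k, max |F| = C(n−1, k−1). The bound is attained by the star {A : i ∈ A} for any fixed i ∈ [n]. Here C(159−1, 2−1) = C(158, 1) = 158.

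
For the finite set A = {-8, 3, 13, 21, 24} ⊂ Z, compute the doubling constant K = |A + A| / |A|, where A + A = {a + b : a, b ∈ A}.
K = |A + A| / |A| = 14/5

Enumerate A + A = {a + b : a, b ∈ A}. With |A| = 5, there are |A|^2 = 25 ordered sum pairs; collecting distinct values, A + A = {-16, -5, 5, 6, 13, 16, 24, 26, 27, 34, 37, 42, 45, 48}, so |A + A| = 14. Thus K = 14/5. For comparison, the minimum possible |A + A| over all 5-element sets is 2·5 − 1 = 9 (so min K = 9/5), attained only by arithmetic progressions.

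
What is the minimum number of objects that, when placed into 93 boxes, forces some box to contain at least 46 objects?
n = (46 − 1)·93 + 1 = 4186

By the generalised pigeonhole principle, to guarantee some box contains ≥ r objects we need more than (r − 1) · k objects total. Threshold: n = (r − 1) · k + 1. With r = 46 and k = 93: n = 45 · 93 + 1 = 4185 + 1 = 4186. For n = 4185 = 45 · 93, we can put exactly 45 objects in every box, avoiding 46 in any single one — so 4186 is tight.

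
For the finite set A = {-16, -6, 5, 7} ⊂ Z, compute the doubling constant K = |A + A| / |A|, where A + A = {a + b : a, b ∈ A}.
K = |A + A| / |A| = 10/4 = 5/2

Enumerate A + A = {a + b : a, b ∈ A}. With |A| = 4, there are |A|^2 = 16 ordered sum pairs; collecting distinct values, A + A = {-32, -22, -12, -11, -9, -1, 1, 10, 12, 14}, so |A + A| = 10. Thus K = 10/4 = 5/2. For comparison, the minimum possible |A + A| over all 4-element sets is 2·4 − 1 = 7 (so min K = 7/4), attained only by arithmetic progressions.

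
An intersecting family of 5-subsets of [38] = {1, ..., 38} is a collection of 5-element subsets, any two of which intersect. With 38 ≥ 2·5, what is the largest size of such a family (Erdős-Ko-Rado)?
max |F| = C(37, 4) = 66045

Erdős-Ko-Rado (1961): when n ≥ 2k, max |F| = C(n−1, k−1). The bound is attained by the star {A : i ∈ A} for any fixed i ∈ [n]. Here C(38−1, 5−1) = C(37, 4) = 66045.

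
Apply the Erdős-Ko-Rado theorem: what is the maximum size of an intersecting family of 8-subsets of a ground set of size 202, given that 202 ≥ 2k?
max |F| = C(201, 7) = 2366304840900

Erdős-Ko-Rado (1961): when n ≥ 2k, max |F| = C(n−1, k−1). The bound is attained by the star {A : i ∈ A} for any fixed i ∈ [n]. Here C(202−1, 8−1) = C(201, 7) = 2366304840900.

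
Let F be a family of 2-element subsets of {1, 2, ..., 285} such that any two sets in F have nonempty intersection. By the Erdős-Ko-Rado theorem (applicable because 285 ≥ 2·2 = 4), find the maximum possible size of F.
max |F| = C(284, 1) = 284

Erdős-Ko-Rado (1961): when n ≥ 2k, max |F| = C(n−1, k−1). The bound is attained by the star {A : i ∈ A} for any fixed i ∈ [n]. Here C(285−1, 2−1) = C(284, 1) = 284.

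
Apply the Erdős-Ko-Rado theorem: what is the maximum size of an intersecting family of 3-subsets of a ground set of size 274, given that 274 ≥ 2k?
max |F| = C(273, 2) = 37128

Erdős-Ko-Rado (1961): when n ≥ 2k, max |F| = C(n−1, k−1). The bound is attained by the star {A : i ∈ A} for any fixed i ∈ [n]. Here C(274−1, 3−1) = C(273, 2) = 37128.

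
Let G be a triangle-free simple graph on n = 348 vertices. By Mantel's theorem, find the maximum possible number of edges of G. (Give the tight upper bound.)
ex(348, K_3) = ⌊348^2/4⌋ = 30276

Mantel (1907): a triangle-free graph on n vertices has at most ⌊n^2/4⌋ edges, with equality for the complete bipartite graph K_{⌊n/2⌋, ⌈n/2⌉}. For n = 348: ⌊348^2/4⌋ = ⌊121104/4⌋ = 30276. The extremal graph is K_{174, 174}, which has 174·174 = 30276 edges.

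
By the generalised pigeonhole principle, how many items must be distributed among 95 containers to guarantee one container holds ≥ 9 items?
n = (9 − 1)·95 + 1 = 761

By the generalised pigeonhole principle, to guarantee some box contains ≥ r objects we need more than (r − 1) · k objects total. Threshold: n = (r − 1) · k + 1. With r = 9 and k = 95: n = 8 · 95 + 1 = 760 + 1 = 761. For n = 760 = 8 · 95, we can put exactly 8 objects in every box, avoiding 9 in any single one — so 761 is tight.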